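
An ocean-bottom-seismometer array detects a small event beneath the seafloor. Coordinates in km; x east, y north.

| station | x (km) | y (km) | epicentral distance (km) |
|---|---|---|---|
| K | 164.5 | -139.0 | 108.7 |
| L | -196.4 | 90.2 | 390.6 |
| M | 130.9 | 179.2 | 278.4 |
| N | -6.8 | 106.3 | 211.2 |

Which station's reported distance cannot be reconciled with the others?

L

Solve using three stations at a time. Using K, M, N (subtract circle equations pairwise → linear system) gives (x, y) ≈ (66.7, -91.7).
Distances from that point to each station vs reported:
  K: calculated 108.7 vs reported 108.7 → residual 0.0 km
  L: calculated 319.8 vs reported 390.6 → residual 70.8 km
  M: calculated 278.4 vs reported 278.4 → residual 0.0 km
  N: calculated 211.2 vs reported 211.2 → residual 0.0 km
K, M, N are mutually consistent (residuals ≈ 0); L is off by 70.8 km.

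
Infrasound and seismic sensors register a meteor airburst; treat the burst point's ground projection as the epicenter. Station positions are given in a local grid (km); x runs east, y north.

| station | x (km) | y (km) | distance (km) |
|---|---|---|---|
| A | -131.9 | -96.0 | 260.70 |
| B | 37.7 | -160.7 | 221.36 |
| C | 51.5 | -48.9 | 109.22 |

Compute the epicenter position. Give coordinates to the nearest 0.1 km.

x ≈ 79.4 km, y ≈ 56.7 km

Circle about each station: (x + 131.9)² + (y + 96.0)² = 260.70²; (x − 37.7)² + (y + 160.7)² = 221.36²; (x − 51.5)² + (y + 48.9)² = 109.22².
Subtracting pairs of circle equations eliminates x²+y² and gives linear equations (the radical axes):
339.2 x − 129.4 y = 19596.41
366.8 x + 94.2 y = 34465.33
Solving the 2×2 system: x ≈ 79.4, y ≈ 56.7 km.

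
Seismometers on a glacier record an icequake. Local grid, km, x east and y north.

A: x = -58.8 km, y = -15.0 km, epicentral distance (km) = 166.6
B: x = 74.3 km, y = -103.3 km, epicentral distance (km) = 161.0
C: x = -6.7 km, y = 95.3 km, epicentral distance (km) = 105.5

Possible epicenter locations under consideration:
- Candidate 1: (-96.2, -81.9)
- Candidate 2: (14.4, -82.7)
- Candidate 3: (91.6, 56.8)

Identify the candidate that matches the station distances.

For each candidate, compare |candidate − station| to the reported distance:
Candidate 1: residuals A 90.0, B 10.8, C 93.0 → max 93.0 km
Candidate 2: residuals A 66.9, B 97.7, C 73.7 → max 97.7 km
Candidate 3: residuals A 0.1, B 0.0, C 0.1 → max 0.1 km
Only Candidate 3 has all residuals ≈ 0.

Candidate 3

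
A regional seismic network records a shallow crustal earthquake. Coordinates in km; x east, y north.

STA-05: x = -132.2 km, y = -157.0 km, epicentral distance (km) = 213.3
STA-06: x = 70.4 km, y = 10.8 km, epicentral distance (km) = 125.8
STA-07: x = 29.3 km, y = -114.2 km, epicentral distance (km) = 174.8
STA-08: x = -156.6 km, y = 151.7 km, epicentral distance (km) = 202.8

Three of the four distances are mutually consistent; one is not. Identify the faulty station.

Solve using three stations at a time. Using STA-05, STA-06, STA-07 (subtract circle equations pairwise → linear system) gives (x, y) ≈ (-51.9, 40.7).
Distances from that point to each station vs reported:
  STA-05: calculated 213.4 vs reported 213.3 → residual 0.1 km
  STA-06: calculated 125.9 vs reported 125.8 → residual 0.1 km
  STA-07: calculated 174.9 vs reported 174.8 → residual 0.1 km
  STA-08: calculated 152.6 vs reported 202.8 → residual 50.2 km
STA-05, STA-06, STA-07 are mutually consistent (residuals ≈ 0); STA-08 is off by 50.2 km.

STA-08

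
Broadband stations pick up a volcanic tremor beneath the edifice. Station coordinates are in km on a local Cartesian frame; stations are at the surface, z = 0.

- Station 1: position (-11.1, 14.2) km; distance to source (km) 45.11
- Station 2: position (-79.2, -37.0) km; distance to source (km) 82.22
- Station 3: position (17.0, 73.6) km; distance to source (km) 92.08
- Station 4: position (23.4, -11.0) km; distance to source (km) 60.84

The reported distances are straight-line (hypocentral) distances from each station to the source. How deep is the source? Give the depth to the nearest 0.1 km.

Each station gives a sphere (x−x_i)² + (y−y_i)² + z² = d_i² (stations at z=0).
Subtracting the Station 1 sphere from Station 2 and Station 3: z² cancels, leaving linear equations in x and y:
-136.2 x − 102.4 y = 2591.57
56.2 x + 118.8 y = -1062.70
Solving: x ≈ -19.093, y ≈ 0.087 km (keep extra digits for the depth step; rounded: -19.1, 0.1).
Then from the Station 1 sphere: z² = 45.11² − (x + 11.1)² − (y − 14.2)² with x = -19.093, y = 0.087, so z ≈ 42.093 ≈ 42.1 km.

depth ≈ 42.1 km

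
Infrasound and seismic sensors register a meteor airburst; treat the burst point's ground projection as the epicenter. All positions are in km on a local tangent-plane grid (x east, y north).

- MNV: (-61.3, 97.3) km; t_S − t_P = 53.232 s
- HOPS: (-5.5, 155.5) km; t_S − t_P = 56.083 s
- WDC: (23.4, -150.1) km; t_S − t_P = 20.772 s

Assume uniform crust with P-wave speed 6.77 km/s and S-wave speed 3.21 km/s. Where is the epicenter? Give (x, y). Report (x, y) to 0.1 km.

(150.2, -149.4)

Distance from S−P lag: d = Δt · v_P v_S / (v_P − v_S) = Δt · (6.77·3.21)/(6.77−3.21) ≈ 6.1044·Δt.
So d_MNV = 324.95, d_HOPS = 342.35, d_WDC = 126.80 km.
Circle about each station: (x + 61.3)² + (y − 97.3)² = 324.95²; (x + 5.5)² + (y − 155.5)² = 342.35²; (x − 23.4)² + (y + 150.1)² = 126.80².
Subtracting the MNV equation from the HOPS and WDC equations removes the quadratic terms:
111.6 x + 116.4 y = -625.50
169.4 x − 494.8 y = 99366.85
Solving the 2×2 system: x ≈ 150.2, y ≈ -149.4 km.
Check against MNV (with the unrounded x, y): √((x + 61.3)²+(y − 97.3)²) = 324.96 ≈ 324.95 km. ✓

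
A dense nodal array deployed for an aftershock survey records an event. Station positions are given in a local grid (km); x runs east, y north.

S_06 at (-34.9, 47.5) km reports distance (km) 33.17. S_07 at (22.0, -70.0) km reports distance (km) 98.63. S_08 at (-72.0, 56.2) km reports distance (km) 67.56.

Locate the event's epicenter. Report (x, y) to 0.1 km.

Circle about each station: (x + 34.9)² + (y − 47.5)² = 33.17²; (x − 22.0)² + (y + 70.0)² = 98.63²; (x + 72.0)² + (y − 56.2)² = 67.56².
Subtracting the S_06 equation from the S_07 and S_08 equations removes the quadratic terms:
113.8 x − 235.0 y = -6717.89
-74.2 x + 17.4 y = 1404.08
Solving the 2×2 system: x ≈ -13.8, y ≈ 21.9 km.
Check against S_06 (with the unrounded x, y): √((x + 34.9)²+(y − 47.5)²) = 33.18 ≈ 33.17 km. ✓

x ≈ -13.8 km, y ≈ 21.9 km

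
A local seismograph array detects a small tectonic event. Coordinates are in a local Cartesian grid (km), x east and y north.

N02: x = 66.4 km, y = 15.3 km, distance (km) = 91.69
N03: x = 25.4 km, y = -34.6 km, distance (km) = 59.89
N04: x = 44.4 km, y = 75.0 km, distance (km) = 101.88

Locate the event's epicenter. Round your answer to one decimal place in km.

-23.9 km east, -0.6 km north

Circle about each station: (x − 66.4)² + (y − 15.3)² = 91.69²; (x − 25.4)² + (y + 34.6)² = 59.89²; (x − 44.4)² + (y − 75.0)² = 101.88².
Subtracting the N02 equation from the N03 and N04 equations removes the quadratic terms:
-82.0 x − 99.8 y = 2019.51
-44.0 x + 119.4 y = 980.83
Solving the 2×2 system: x ≈ -23.9, y ≈ -0.6 km.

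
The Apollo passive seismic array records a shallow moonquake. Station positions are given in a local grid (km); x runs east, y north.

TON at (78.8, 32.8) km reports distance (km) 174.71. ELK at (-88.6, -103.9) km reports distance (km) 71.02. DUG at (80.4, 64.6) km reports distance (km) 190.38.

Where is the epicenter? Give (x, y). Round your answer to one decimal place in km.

(-83.0, -33.1)

Circle about each station: (x − 78.8)² + (y − 32.8)² = 174.71²; (x + 88.6)² + (y + 103.9)² = 71.02²; (x − 80.4)² + (y − 64.6)² = 190.38².
Subtracting the TON equation from the ELK and DUG equations removes the quadratic terms:
-334.8 x − 273.4 y = 36839.63
3.2 x + 63.6 y = -2368.92
Solving the 2×2 system: x ≈ -83.0, y ≈ -33.1 km.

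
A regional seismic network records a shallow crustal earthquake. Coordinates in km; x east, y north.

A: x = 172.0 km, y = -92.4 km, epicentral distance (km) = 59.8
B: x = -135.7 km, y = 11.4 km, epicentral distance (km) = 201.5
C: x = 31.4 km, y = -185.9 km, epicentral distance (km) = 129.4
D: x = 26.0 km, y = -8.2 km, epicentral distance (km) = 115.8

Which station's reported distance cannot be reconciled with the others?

Solve using three stations at a time. Using A, C, D (subtract circle equations pairwise → linear system) gives (x, y) ≈ (112.6, -85.1).
Distances from that point to each station vs reported:
  A: calculated 59.8 vs reported 59.8 → residual 0.0 km
  B: calculated 266.4 vs reported 201.5 → residual 64.9 km
  C: calculated 129.4 vs reported 129.4 → residual 0.0 km
  D: calculated 115.8 vs reported 115.8 → residual 0.0 km
A, C, D are mutually consistent (residuals ≈ 0); B is off by 64.9 km.

B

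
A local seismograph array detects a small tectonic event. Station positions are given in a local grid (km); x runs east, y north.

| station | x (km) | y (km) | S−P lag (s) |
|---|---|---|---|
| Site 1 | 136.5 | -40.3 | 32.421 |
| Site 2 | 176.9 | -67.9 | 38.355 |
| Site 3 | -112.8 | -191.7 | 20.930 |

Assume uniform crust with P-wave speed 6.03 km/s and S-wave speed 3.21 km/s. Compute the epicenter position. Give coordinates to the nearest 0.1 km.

-85.8 km east, -50.6 km north

Distance from S−P lag: d = Δt · v_P v_S / (v_P − v_S) = Δt · (6.03·3.21)/(6.03−3.21) ≈ 6.8639·Δt.
So d_Site 1 = 222.54, d_Site 2 = 263.27, d_Site 3 = 143.66 km.
Circle about each station: (x − 136.5)² + (y + 40.3)² = 222.54²; (x − 176.9)² + (y + 67.9)² = 263.27²; (x + 112.8)² + (y + 191.7)² = 143.66².
Subtracting pairs of circle equations eliminates x²+y² and gives linear equations (the radical axes):
80.8 x − 55.2 y = -4139.36
-498.6 x − 302.8 y = 58102.25
Solving the 2×2 system: x ≈ -85.8, y ≈ -50.6 km.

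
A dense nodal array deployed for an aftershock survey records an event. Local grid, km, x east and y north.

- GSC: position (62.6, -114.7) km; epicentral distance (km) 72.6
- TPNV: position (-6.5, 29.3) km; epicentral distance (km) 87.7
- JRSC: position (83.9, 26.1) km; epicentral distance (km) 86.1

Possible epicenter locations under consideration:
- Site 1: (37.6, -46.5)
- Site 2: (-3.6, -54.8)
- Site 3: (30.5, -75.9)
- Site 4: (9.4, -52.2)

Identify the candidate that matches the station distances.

For each candidate, compare |candidate − station| to the reported distance:
Site 1: residuals GSC 0.0, TPNV 0.0, JRSC 0.0 → max 0.0 km
Site 2: residuals GSC 16.7, TPNV 3.6, JRSC 33.1 → max 33.1 km
Site 3: residuals GSC 22.2, TPNV 23.8, JRSC 29.0 → max 29.0 km
Site 4: residuals GSC 9.5, TPNV 4.7, JRSC 22.0 → max 22.0 km
Only Site 1 has all residuals ≈ 0.

Site 1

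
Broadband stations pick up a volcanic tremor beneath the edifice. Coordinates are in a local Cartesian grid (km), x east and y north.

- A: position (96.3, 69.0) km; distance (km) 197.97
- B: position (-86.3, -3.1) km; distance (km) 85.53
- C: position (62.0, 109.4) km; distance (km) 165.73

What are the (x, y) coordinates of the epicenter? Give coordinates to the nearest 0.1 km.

Circle about each station: (x − 96.3)² + (y − 69.0)² = 197.97²; (x + 86.3)² + (y + 3.1)² = 85.53²; (x − 62.0)² + (y − 109.4)² = 165.73².
Subtracting pairs of circle equations eliminates x²+y² and gives linear equations (the radical axes):
-365.2 x − 144.2 y = 25299.35
-68.6 x + 80.8 y = 13503.36
Solving the 2×2 system: x ≈ -101.3, y ≈ 81.1 km.

-101.3 km east, 81.1 km north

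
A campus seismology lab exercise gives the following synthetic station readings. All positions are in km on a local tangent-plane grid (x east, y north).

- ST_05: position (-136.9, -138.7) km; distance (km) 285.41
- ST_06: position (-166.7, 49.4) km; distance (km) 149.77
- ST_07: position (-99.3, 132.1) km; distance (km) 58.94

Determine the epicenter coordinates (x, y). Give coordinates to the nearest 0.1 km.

Circle about each station: (x + 136.9)² + (y + 138.7)² = 285.41²; (x + 166.7)² + (y − 49.4)² = 149.77²; (x + 99.3)² + (y − 132.1)² = 58.94².
Subtracting the ST_05 equation from the ST_06 and ST_07 equations removes the quadratic terms:
-59.6 x + 376.2 y = 51277.77
75.2 x + 541.6 y = 67316.54
Solving the 2×2 system: x ≈ -40.4, y ≈ 129.9 km.

x ≈ -40.4 km, y ≈ 129.9 km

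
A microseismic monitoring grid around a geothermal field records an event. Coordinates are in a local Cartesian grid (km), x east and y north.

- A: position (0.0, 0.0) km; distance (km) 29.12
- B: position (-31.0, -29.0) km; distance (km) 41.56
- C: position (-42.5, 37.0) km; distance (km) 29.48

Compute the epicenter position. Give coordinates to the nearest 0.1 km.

x ≈ -26.4 km, y ≈ 12.3 km

Circle about each station: x² + y² = 29.12²; (x + 31.0)² + (y + 29.0)² = 41.56²; (x + 42.5)² + (y − 37.0)² = 29.48².
Subtracting pairs of circle equations eliminates x²+y² and gives linear equations (the radical axes):
-62.0 x − 58.0 y = 922.74
-85.0 x + 74.0 y = 3154.15
Solving the 2×2 system: x ≈ -26.4, y ≈ 12.3 km.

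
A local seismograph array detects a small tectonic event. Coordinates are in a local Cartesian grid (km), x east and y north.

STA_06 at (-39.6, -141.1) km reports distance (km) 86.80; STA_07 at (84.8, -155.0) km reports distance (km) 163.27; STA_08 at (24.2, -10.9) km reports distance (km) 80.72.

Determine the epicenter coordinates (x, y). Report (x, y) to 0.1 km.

Circle about each station: (x + 39.6)² + (y + 141.1)² = 86.80²; (x − 84.8)² + (y + 155.0)² = 163.27²; (x − 24.2)² + (y + 10.9)² = 80.72².
Subtracting the STA_06 equation from the STA_07 and STA_08 equations removes the quadratic terms:
248.8 x − 27.8 y = -9384.18
127.6 x + 260.4 y = -19754.40
Solving the 2×2 system: x ≈ -43.8, y ≈ -54.4 km.

x ≈ -43.8 km, y ≈ -54.4 km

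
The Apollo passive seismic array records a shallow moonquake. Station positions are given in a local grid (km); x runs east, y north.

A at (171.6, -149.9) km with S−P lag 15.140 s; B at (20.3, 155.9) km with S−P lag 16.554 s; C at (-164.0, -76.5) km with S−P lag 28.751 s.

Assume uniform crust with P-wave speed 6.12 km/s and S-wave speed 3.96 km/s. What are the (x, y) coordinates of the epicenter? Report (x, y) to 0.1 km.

Distance from S−P lag: d = Δt · v_P v_S / (v_P − v_S) = Δt · (6.12·3.96)/(6.12−3.96) ≈ 11.2200·Δt.
So d_A = 169.87, d_B = 185.74, d_C = 322.59 km.
Circle about each station: (x − 171.6)² + (y + 149.9)² = 169.87²; (x − 20.3)² + (y − 155.9)² = 185.74²; (x + 164.0)² + (y + 76.5)² = 322.59².
Subtracting the A equation from the B and C equations removes the quadratic terms:
-302.6 x + 611.6 y = -32843.20
-671.2 x + 146.8 y = -94376.81
Solving the 2×2 system: x ≈ 144.5, y ≈ 17.8 km.

144.5 km east, 17.8 km north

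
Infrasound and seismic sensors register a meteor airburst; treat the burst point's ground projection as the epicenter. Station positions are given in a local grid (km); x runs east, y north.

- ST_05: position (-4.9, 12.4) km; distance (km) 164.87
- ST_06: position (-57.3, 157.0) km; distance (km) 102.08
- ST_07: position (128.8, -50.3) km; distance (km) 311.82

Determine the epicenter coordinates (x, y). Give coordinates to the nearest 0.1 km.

(-143.3, 102.0)

Circle about each station: (x + 4.9)² + (y − 12.4)² = 164.87²; (x + 57.3)² + (y − 157.0)² = 102.08²; (x − 128.8)² + (y + 50.3)² = 311.82².
Subtracting pairs of circle equations eliminates x²+y² and gives linear equations (the radical axes):
-104.8 x + 289.2 y = 44516.31
267.4 x − 125.4 y = -51107.84
Solving the 2×2 system: x ≈ -143.3, y ≈ 102.0 km.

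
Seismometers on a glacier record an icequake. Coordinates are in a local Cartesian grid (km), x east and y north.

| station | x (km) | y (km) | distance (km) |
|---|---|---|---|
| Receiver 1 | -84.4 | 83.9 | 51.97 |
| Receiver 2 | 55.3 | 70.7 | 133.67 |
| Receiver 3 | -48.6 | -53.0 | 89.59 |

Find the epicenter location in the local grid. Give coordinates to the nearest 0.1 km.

-73.0 km east, 33.2 km north

Circle about each station: (x + 84.4)² + (y − 83.9)² = 51.97²; (x − 55.3)² + (y − 70.7)² = 133.67²; (x + 48.6)² + (y + 53.0)² = 89.59².
Subtracting the Receiver 1 equation from the Receiver 2 and Receiver 3 equations removes the quadratic terms:
279.4 x − 26.4 y = -21272.78
71.6 x − 273.8 y = -14317.10
Solving the 2×2 system: x ≈ -73.0, y ≈ 33.2 km.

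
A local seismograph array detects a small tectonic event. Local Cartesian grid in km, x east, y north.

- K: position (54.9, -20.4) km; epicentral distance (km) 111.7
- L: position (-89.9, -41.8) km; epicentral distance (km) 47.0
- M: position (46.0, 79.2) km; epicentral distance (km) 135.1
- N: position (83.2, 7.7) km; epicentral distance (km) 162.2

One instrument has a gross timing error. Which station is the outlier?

N

Solve using three stations at a time. Using K, L, M (subtract circle equations pairwise → linear system) gives (x, y) ≈ (-56.2, -9.1).
Distances from that point to each station vs reported:
  K: calculated 111.7 vs reported 111.7 → residual 0.0 km
  L: calculated 46.9 vs reported 47.0 → residual 0.1 km
  M: calculated 135.1 vs reported 135.1 → residual 0.0 km
  N: calculated 140.4 vs reported 162.2 → residual 21.8 km
K, L, M are mutually consistent (residuals ≈ 0); N is off by 21.8 km.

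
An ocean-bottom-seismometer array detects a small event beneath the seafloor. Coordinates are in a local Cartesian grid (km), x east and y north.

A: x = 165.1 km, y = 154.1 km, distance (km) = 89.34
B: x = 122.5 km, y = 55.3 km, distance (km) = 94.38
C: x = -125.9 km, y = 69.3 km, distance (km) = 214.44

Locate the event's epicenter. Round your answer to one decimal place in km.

x ≈ 77.2 km, y ≈ 138.1 km

Circle about each station: (x − 165.1)² + (y − 154.1)² = 89.34²; (x − 122.5)² + (y − 55.3)² = 94.38²; (x + 125.9)² + (y − 69.3)² = 214.44².
Subtracting pairs of circle equations eliminates x²+y² and gives linear equations (the radical axes):
-85.2 x − 197.6 y = -33866.43
-582.0 x − 169.6 y = -68354.40
Solving the 2×2 system: x ≈ 77.2, y ≈ 138.1 km.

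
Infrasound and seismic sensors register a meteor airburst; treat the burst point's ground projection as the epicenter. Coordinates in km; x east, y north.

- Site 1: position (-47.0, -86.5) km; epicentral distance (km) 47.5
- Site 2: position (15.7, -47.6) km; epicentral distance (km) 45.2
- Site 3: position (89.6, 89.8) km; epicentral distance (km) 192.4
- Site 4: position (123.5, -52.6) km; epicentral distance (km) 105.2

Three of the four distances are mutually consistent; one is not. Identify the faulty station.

Site 1

Solve using three stations at a time. Using Site 2, Site 3, Site 4 (subtract circle equations pairwise → linear system) gives (x, y) ≈ (25.8, -91.7).
Distances from that point to each station vs reported:
  Site 1: calculated 73.0 vs reported 47.5 → residual 25.5 km
  Site 2: calculated 45.3 vs reported 45.2 → residual 0.1 km
  Site 3: calculated 192.4 vs reported 192.4 → residual 0.0 km
  Site 4: calculated 105.2 vs reported 105.2 → residual 0.0 km
Site 2, Site 3, Site 4 are mutually consistent (residuals ≈ 0); Site 1 is off by 25.5 km.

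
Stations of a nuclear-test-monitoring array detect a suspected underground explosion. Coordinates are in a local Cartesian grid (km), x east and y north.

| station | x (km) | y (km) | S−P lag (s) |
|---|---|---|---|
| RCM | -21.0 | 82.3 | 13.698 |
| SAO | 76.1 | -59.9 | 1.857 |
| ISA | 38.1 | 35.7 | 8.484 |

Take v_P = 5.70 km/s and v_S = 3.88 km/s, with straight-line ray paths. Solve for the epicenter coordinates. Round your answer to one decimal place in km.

Distance from S−P lag: d = Δt · v_P v_S / (v_P − v_S) = Δt · (5.70·3.88)/(5.70−3.88) ≈ 12.1516·Δt.
So d_RCM = 166.45, d_SAO = 22.57, d_ISA = 103.09 km.
Circle about each station: (x + 21.0)² + (y − 82.3)² = 166.45²; (x − 76.1)² + (y + 59.9)² = 22.57²; (x − 38.1)² + (y − 35.7)² = 103.09².
Subtracting pairs of circle equations eliminates x²+y² and gives linear equations (the radical axes):
194.2 x − 284.4 y = 29361.13
118.2 x − 93.2 y = 12589.86
Solving the 2×2 system: x ≈ 54.4, y ≈ -66.1 km.
Check against RCM (with the unrounded x, y): √((x + 21.0)²+(y − 82.3)²) = 166.45 ≈ 166.45 km. ✓

54.4 km east, -66.1 km north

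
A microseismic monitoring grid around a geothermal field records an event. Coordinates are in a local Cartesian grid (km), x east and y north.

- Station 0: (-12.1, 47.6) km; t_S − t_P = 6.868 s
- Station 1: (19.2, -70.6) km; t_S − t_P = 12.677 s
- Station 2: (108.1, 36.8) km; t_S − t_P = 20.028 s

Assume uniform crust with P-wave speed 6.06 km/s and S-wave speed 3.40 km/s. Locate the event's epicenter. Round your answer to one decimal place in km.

Distance from S−P lag: d = Δt · v_P v_S / (v_P − v_S) = Δt · (6.06·3.40)/(6.06−3.40) ≈ 7.7459·Δt.
So d_Station 0 = 53.20, d_Station 1 = 98.19, d_Station 2 = 155.13 km.
Circle about each station: (x + 12.1)² + (y − 47.6)² = 53.20²; (x − 19.2)² + (y + 70.6)² = 98.19²; (x − 108.1)² + (y − 36.8)² = 155.13².
Subtracting the Station 0 equation from the Station 1 and Station 2 equations removes the quadratic terms:
62.6 x − 236.4 y = -3870.21
240.4 x − 21.6 y = -10607.40
Solving the 2×2 system: x ≈ -43.7, y ≈ 4.8 km.

(-43.7, 4.8)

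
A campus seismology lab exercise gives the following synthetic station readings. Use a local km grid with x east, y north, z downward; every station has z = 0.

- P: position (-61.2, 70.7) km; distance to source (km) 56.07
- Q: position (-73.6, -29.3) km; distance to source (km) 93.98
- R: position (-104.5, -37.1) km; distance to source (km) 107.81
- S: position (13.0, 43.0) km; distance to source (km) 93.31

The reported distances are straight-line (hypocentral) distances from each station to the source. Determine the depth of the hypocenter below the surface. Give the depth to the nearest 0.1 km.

Each station gives a sphere (x−x_i)² + (y−y_i)² + z² = d_i² (stations at z=0).
Subtracting the P sphere from Q and R: z² cancels, leaving linear equations in x and y:
-24.8 x − 200.0 y = -8156.88
-86.6 x − 215.6 y = -4926.42
Solving: x ≈ -64.590, y ≈ 48.793 km (keep extra digits for the depth step; rounded: -64.6, 48.8).
Then from the P sphere: z² = 56.07² − (x + 61.2)² − (y − 70.7)² with x = -64.590, y = 48.793, so z ≈ 51.502 ≈ 51.5 km.

51.5 km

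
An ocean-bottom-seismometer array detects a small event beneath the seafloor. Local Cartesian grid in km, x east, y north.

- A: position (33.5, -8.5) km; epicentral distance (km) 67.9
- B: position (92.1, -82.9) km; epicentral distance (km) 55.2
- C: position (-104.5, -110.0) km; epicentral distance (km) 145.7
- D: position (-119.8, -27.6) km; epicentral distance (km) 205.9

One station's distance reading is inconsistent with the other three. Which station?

Solve using three stations at a time. Using A, B, C (subtract circle equations pairwise → linear system) gives (x, y) ≈ (37.3, -76.3).
Distances from that point to each station vs reported:
  A: calculated 67.9 vs reported 67.9 → residual 0.0 km
  B: calculated 55.2 vs reported 55.2 → residual 0.0 km
  C: calculated 145.7 vs reported 145.7 → residual 0.0 km
  D: calculated 164.4 vs reported 205.9 → residual 41.5 km
A, B, C are mutually consistent (residuals ≈ 0); D is off by 41.5 km.

D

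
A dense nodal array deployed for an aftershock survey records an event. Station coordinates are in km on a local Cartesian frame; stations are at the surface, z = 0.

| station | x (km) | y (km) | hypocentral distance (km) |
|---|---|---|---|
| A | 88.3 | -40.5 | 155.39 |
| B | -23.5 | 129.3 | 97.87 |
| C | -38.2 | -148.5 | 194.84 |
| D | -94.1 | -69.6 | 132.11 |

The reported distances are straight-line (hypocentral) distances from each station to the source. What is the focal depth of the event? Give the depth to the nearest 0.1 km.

Each station gives a sphere (x−x_i)² + (y−y_i)² + z² = d_i² (stations at z=0).
Subtracting the A sphere from B and C: z² cancels, leaving linear equations in x and y:
-223.6 x + 339.6 y = 22401.12
-253.0 x − 216.0 y = 257.78
Solving: x ≈ -36.703, y ≈ 41.797 km (keep extra digits for the depth step; rounded: -36.7, 41.8).
Then from the A sphere: z² = 155.39² − (x − 88.3)² − (y + 40.5)² with x = -36.703, y = 41.797, so z ≈ 41.803 ≈ 41.8 km.
Check against D (with the unrounded solution): distance 132.10 ≈ 132.11 km. ✓

z ≈ 41.8 km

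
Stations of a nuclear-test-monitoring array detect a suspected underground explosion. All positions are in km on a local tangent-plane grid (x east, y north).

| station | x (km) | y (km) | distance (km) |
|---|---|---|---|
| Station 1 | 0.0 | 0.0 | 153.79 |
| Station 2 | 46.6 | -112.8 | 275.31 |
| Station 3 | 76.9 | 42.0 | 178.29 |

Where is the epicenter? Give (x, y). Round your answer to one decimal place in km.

(-76.0, 133.7)

Circle about each station: x² + y² = 153.79²; (x − 46.6)² + (y + 112.8)² = 275.31²; (x − 76.9)² + (y − 42.0)² = 178.29².
Subtracting pairs of circle equations eliminates x²+y² and gives linear equations (the radical axes):
93.2 x − 225.6 y = -37248.83
153.8 x + 84.0 y = -458.35
Solving the 2×2 system: x ≈ -76.0, y ≈ 133.7 km.
Check against Station 1 (with the unrounded x, y): √(x²+y²) = 153.80 ≈ 153.79 km. ✓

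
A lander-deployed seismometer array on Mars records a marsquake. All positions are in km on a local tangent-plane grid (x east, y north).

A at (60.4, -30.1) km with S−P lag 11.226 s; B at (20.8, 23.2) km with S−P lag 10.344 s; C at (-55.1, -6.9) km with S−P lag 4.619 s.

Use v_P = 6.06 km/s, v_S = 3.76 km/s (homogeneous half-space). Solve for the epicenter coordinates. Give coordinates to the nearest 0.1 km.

Distance from S−P lag: d = Δt · v_P v_S / (v_P − v_S) = Δt · (6.06·3.76)/(6.06−3.76) ≈ 9.9068·Δt.
So d_A = 111.21, d_B = 102.48, d_C = 45.76 km.
Circle about each station: (x − 60.4)² + (y + 30.1)² = 111.21²; (x − 20.8)² + (y − 23.2)² = 102.48²; (x + 55.1)² + (y + 6.9)² = 45.76².
Subtracting the A equation from the B and C equations removes the quadratic terms:
-79.2 x + 106.6 y = -1717.78
-231.0 x + 46.4 y = 8803.14
Solving the 2×2 system: x ≈ -48.6, y ≈ -52.2 km.

-48.6 km east, -52.2 km north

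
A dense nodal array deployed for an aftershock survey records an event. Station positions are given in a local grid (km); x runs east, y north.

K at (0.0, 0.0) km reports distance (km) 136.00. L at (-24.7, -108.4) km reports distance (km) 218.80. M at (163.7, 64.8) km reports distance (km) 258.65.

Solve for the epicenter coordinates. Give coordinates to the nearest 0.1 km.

-92.6 km east, 99.6 km north

Circle about each station: x² + y² = 136.00²; (x + 24.7)² + (y + 108.4)² = 218.80²; (x − 163.7)² + (y − 64.8)² = 258.65².
Subtracting the K equation from the L and M equations removes the quadratic terms:
-49.4 x − 216.8 y = -17016.79
327.4 x + 129.6 y = -17407.09
Solving the 2×2 system: x ≈ -92.6, y ≈ 99.6 km.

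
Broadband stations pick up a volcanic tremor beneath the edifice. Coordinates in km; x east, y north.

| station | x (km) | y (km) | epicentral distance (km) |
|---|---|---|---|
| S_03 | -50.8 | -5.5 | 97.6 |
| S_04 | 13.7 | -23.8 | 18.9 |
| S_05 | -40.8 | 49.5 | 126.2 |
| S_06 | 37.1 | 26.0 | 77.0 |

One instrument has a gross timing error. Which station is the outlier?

S_04

Solve using three stations at a time. Using S_03, S_05, S_06 (subtract circle equations pairwise → linear system) gives (x, y) ≈ (35.6, -51.0).
Distances from that point to each station vs reported:
  S_03: calculated 97.6 vs reported 97.6 → residual 0.0 km
  S_04: calculated 34.9 vs reported 18.9 → residual 16.0 km
  S_05: calculated 126.2 vs reported 126.2 → residual 0.0 km
  S_06: calculated 77.0 vs reported 77.0 → residual 0.0 km
S_03, S_05, S_06 are mutually consistent (residuals ≈ 0); S_04 is off by 16.0 km.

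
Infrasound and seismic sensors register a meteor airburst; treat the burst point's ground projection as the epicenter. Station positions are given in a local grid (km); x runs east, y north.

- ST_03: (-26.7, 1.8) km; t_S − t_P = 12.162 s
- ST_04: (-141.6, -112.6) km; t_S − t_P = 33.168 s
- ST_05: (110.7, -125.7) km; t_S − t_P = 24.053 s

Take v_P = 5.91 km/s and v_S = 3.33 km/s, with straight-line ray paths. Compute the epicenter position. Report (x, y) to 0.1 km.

53.4 km east, 48.6 km north

Distance from S−P lag: d = Δt · v_P v_S / (v_P − v_S) = Δt · (5.91·3.33)/(5.91−3.33) ≈ 7.6280·Δt.
So d_ST_03 = 92.77, d_ST_04 = 253.01, d_ST_05 = 183.48 km.
Circle about each station: (x + 26.7)² + (y − 1.8)² = 92.77²; (x + 141.6)² + (y + 112.6)² = 253.01²; (x − 110.7)² + (y + 125.7)² = 183.48².
Subtracting the ST_03 equation from the ST_04 and ST_05 equations removes the quadratic terms:
-229.8 x − 228.8 y = -23394.60
274.8 x − 255.0 y = 2280.21
Solving the 2×2 system: x ≈ 53.4, y ≈ 48.6 km.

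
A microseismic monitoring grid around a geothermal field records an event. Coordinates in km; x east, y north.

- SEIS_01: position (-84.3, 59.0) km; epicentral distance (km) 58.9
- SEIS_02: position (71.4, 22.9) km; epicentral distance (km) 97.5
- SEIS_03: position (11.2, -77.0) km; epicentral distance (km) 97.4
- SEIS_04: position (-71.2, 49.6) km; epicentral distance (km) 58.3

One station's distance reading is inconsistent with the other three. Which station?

SEIS_01

Solve using three stations at a time. Using SEIS_02, SEIS_03, SEIS_04 (subtract circle equations pairwise → linear system) gives (x, y) ≈ (-25.6, 13.2).
Distances from that point to each station vs reported:
  SEIS_01: calculated 74.4 vs reported 58.9 → residual 15.5 km
  SEIS_02: calculated 97.5 vs reported 97.5 → residual 0.0 km
  SEIS_03: calculated 97.4 vs reported 97.4 → residual 0.0 km
  SEIS_04: calculated 58.3 vs reported 58.3 → residual 0.0 km
SEIS_02, SEIS_03, SEIS_04 are mutually consistent (residuals ≈ 0); SEIS_01 is off by 15.5 km.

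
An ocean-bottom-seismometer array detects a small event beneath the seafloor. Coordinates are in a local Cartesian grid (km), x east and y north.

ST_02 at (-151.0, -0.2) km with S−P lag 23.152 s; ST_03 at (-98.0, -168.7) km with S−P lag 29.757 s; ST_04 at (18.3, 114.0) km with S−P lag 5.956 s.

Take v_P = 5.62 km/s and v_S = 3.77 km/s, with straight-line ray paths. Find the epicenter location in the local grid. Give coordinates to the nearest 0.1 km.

Distance from S−P lag: d = Δt · v_P v_S / (v_P − v_S) = Δt · (5.62·3.77)/(5.62−3.77) ≈ 11.4526·Δt.
So d_ST_02 = 265.15, d_ST_03 = 340.80, d_ST_04 = 68.21 km.
Circle about each station: (x + 151.0)² + (y + 0.2)² = 265.15²; (x + 98.0)² + (y + 168.7)² = 340.80²; (x − 18.3)² + (y − 114.0)² = 68.21².
Subtracting pairs of circle equations eliminates x²+y² and gives linear equations (the radical axes):
106.0 x − 337.0 y = -30577.47
338.6 x + 228.4 y = 56181.77
Solving the 2×2 system: x ≈ 86.4, y ≈ 117.9 km.

x ≈ 86.4 km, y ≈ 117.9 km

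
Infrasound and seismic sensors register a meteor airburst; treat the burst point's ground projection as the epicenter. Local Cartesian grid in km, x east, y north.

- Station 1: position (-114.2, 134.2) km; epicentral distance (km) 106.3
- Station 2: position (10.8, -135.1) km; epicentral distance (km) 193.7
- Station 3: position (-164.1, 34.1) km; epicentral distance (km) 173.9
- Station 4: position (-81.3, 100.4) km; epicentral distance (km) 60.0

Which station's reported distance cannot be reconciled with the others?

Station 3

Solve using three stations at a time. Using Station 1, Station 2, Station 4 (subtract circle equations pairwise → linear system) gives (x, y) ≈ (-51.7, 48.2).
Distances from that point to each station vs reported:
  Station 1: calculated 106.3 vs reported 106.3 → residual 0.0 km
  Station 2: calculated 193.7 vs reported 193.7 → residual 0.0 km
  Station 3: calculated 113.3 vs reported 173.9 → residual 60.6 km
  Station 4: calculated 60.0 vs reported 60.0 → residual 0.0 km
Station 1, Station 2, Station 4 are mutually consistent (residuals ≈ 0); Station 3 is off by 60.6 km.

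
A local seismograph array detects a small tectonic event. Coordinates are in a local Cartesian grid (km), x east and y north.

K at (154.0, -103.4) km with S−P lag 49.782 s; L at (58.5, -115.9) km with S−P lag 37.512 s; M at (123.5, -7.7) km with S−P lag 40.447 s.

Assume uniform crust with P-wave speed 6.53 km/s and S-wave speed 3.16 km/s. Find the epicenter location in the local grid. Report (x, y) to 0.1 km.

Distance from S−P lag: d = Δt · v_P v_S / (v_P − v_S) = Δt · (6.53·3.16)/(6.53−3.16) ≈ 6.1231·Δt.
So d_K = 304.82, d_L = 229.69, d_M = 247.66 km.
Circle about each station: (x − 154.0)² + (y + 103.4)² = 304.82²; (x − 58.5)² + (y + 115.9)² = 229.69²; (x − 123.5)² + (y + 7.7)² = 247.66².
Subtracting the K equation from the L and M equations removes the quadratic terms:
-191.0 x − 25.0 y = 22605.24
-61.0 x + 191.4 y = 12483.74
Solving the 2×2 system: x ≈ -121.8, y ≈ 26.4 km.
Check against K (with the unrounded x, y): √((x − 154.0)²+(y + 103.4)²) = 304.83 ≈ 304.82 km. ✓

-121.8 km east, 26.4 km north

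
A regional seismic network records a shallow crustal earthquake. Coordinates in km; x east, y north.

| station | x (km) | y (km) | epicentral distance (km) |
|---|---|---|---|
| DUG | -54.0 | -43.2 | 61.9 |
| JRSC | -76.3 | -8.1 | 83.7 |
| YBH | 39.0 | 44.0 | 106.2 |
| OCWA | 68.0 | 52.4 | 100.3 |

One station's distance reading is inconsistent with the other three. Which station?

YBH

Solve using three stations at a time. Using DUG, JRSC, OCWA (subtract circle equations pairwise → linear system) gives (x, y) ≈ (5.5, -26.0).
Distances from that point to each station vs reported:
  DUG: calculated 61.9 vs reported 61.9 → residual 0.0 km
  JRSC: calculated 83.7 vs reported 83.7 → residual 0.0 km
  YBH: calculated 77.6 vs reported 106.2 → residual 28.6 km
  OCWA: calculated 100.3 vs reported 100.3 → residual 0.0 km
DUG, JRSC, OCWA are mutually consistent (residuals ≈ 0); YBH is off by 28.6 km.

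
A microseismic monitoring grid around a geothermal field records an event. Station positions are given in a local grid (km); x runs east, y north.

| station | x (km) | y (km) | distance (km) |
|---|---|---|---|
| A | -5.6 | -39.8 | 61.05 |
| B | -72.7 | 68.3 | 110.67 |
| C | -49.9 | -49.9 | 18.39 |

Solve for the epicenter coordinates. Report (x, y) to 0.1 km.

Circle about each station: (x + 5.6)² + (y + 39.8)² = 61.05²; (x + 72.7)² + (y − 68.3)² = 110.67²; (x + 49.9)² + (y + 49.9)² = 18.39².
Subtracting the A equation from the B and C equations removes the quadratic terms:
-134.2 x + 216.2 y = -185.97
-88.6 x − 20.2 y = 6753.53
Solving the 2×2 system: x ≈ -66.6, y ≈ -42.2 km.

x ≈ -66.6 km, y ≈ -42.2 km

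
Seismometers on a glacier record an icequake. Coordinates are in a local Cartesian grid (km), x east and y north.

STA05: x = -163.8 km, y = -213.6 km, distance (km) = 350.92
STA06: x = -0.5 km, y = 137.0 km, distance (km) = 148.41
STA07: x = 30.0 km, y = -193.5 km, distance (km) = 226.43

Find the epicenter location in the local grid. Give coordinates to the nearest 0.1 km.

Circle about each station: (x + 163.8)² + (y + 213.6)² = 350.92²; (x + 0.5)² + (y − 137.0)² = 148.41²; (x − 30.0)² + (y + 193.5)² = 226.43².
Subtracting pairs of circle equations eliminates x²+y² and gives linear equations (the radical axes):
326.6 x + 701.2 y = 47433.17
387.6 x + 40.2 y = 37761.15
Solving the 2×2 system: x ≈ 95.0, y ≈ 23.4 km.
Check against STA05 (with the unrounded x, y): √((x + 163.8)²+(y + 213.6)²) = 350.92 ≈ 350.92 km. ✓

x ≈ 95.0 km, y ≈ 23.4 km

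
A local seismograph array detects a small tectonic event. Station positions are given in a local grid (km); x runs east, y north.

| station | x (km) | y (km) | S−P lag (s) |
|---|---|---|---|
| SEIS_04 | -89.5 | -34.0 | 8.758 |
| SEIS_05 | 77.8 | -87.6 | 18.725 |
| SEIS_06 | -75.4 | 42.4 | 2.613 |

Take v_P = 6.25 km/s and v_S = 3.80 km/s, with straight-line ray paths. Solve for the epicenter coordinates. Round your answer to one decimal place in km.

Distance from S−P lag: d = Δt · v_P v_S / (v_P − v_S) = Δt · (6.25·3.80)/(6.25−3.80) ≈ 9.6939·Δt.
So d_SEIS_04 = 84.90, d_SEIS_05 = 181.52, d_SEIS_06 = 25.33 km.
Circle about each station: (x + 89.5)² + (y + 34.0)² = 84.90²; (x − 77.8)² + (y + 87.6)² = 181.52²; (x + 75.4)² + (y − 42.4)² = 25.33².
Subtracting pairs of circle equations eliminates x²+y² and gives linear equations (the radical axes):
334.6 x − 107.2 y = -21181.15
28.2 x + 152.8 y = 4883.07
Solving the 2×2 system: x ≈ -50.1, y ≈ 41.2 km.

x ≈ -50.1 km, y ≈ 41.2 km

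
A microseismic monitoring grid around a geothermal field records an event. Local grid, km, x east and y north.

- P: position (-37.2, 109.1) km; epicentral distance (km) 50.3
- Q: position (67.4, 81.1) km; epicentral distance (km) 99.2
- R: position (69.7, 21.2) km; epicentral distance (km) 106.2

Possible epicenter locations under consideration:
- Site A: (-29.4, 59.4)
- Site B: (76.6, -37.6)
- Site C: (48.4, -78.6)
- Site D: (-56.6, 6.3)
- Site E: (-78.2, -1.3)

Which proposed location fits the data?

Site A

For each candidate, compare |candidate − station| to the reported distance:
Site A: residuals P 0.0, Q 0.0, R 0.0 → max 0.0 km
Site B: residuals P 135.4, Q 19.9, R 47.0 → max 135.4 km
Site C: residuals P 156.0, Q 61.6, R 4.2 → max 156.0 km
Site D: residuals P 54.3, Q 45.6, R 21.0 → max 54.3 km
Site E: residuals P 67.5, Q 68.1, R 43.4 → max 68.1 km
Only Site A has all residuals ≈ 0.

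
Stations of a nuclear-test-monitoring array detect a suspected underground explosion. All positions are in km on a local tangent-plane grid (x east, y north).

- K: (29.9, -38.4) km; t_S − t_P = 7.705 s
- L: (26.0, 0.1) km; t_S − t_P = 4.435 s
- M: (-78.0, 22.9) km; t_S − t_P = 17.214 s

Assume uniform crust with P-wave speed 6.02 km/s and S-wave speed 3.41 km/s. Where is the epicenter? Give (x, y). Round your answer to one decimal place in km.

Distance from S−P lag: d = Δt · v_P v_S / (v_P − v_S) = Δt · (6.02·3.41)/(6.02−3.41) ≈ 7.8652·Δt.
So d_K = 60.60, d_L = 34.88, d_M = 135.39 km.
Circle about each station: (x − 29.9)² + (y + 38.4)² = 60.60²; (x − 26.0)² + (y − 0.1)² = 34.88²; (x + 78.0)² + (y − 22.9)² = 135.39².
Subtracting pairs of circle equations eliminates x²+y² and gives linear equations (the radical axes):
-7.8 x + 77.0 y = 763.19
-215.8 x + 122.6 y = -10418.25
Solving the 2×2 system: x ≈ 57.2, y ≈ 15.7 km.

(57.2, 15.7)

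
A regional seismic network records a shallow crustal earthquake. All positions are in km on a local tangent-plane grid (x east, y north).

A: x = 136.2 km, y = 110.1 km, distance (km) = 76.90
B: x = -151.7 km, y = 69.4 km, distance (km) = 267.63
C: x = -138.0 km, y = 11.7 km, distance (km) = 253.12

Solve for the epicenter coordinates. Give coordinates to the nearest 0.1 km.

Circle about each station: (x − 136.2)² + (y − 110.1)² = 76.90²; (x + 151.7)² + (y − 69.4)² = 267.63²; (x + 138.0)² + (y − 11.7)² = 253.12².
Subtracting the A equation from the B and C equations removes the quadratic terms:
-575.8 x − 81.4 y = -68555.41
-548.4 x − 196.8 y = -69647.68
Solving the 2×2 system: x ≈ 113.9, y ≈ 36.5 km.

(113.9, 36.5)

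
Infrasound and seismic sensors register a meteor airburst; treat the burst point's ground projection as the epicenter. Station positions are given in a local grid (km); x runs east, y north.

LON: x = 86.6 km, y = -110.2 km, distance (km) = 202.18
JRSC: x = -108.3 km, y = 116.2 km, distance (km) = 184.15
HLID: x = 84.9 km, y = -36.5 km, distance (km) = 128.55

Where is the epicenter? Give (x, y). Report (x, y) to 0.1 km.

74.2 km east, 91.6 km north

Circle about each station: (x − 86.6)² + (y + 110.2)² = 202.18²; (x + 108.3)² + (y − 116.2)² = 184.15²; (x − 84.9)² + (y + 36.5)² = 128.55².
Subtracting pairs of circle equations eliminates x²+y² and gives linear equations (the radical axes):
-389.8 x + 452.8 y = 12553.26
-3.4 x + 147.4 y = 13248.31
Solving the 2×2 system: x ≈ 74.2, y ≈ 91.6 km.
Check against LON (with the unrounded x, y): √((x − 86.6)²+(y + 110.2)²) = 202.17 ≈ 202.18 km. ✓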